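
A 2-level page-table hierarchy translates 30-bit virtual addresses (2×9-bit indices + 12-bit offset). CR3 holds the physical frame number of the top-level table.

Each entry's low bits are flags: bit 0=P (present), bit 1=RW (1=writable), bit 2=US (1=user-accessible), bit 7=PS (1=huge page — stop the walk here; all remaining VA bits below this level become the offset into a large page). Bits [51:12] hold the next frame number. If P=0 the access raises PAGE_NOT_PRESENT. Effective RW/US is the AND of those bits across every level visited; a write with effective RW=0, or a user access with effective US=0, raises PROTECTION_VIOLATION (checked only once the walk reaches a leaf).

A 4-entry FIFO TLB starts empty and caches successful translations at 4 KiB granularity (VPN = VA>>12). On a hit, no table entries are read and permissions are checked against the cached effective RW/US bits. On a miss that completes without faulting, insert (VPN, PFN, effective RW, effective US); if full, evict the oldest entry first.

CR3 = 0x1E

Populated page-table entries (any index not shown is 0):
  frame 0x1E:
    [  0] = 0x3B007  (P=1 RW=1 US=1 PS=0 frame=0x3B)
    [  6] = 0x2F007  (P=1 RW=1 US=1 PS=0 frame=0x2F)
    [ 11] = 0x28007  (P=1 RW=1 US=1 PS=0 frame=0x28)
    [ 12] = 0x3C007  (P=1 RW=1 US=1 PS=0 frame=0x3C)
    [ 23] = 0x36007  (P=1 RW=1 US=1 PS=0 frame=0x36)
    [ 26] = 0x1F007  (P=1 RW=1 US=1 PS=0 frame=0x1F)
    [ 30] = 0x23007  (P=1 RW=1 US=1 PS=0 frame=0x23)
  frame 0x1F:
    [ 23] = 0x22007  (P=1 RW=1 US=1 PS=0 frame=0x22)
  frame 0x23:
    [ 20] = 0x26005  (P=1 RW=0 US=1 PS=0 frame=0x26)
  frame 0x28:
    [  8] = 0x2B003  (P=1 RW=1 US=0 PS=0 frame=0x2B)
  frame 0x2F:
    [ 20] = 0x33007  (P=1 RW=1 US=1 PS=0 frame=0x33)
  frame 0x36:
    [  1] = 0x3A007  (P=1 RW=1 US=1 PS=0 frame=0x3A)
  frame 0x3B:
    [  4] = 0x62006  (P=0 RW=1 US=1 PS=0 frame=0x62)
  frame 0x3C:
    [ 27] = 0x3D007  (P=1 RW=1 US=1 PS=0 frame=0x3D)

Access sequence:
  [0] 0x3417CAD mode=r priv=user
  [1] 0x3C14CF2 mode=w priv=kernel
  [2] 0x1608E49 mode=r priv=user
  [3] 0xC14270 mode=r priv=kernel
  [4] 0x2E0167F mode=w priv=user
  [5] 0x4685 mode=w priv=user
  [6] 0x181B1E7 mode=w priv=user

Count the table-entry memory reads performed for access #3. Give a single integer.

Per-access translation:
#0 VA=0x3417CAD (r,user):
  lvl0: tbl 0x1E, slot 26 ⇒ 0x1F007 (P1/RW1/US1/PS0)
  lvl1: tbl 0x1F, slot 23 ⇒ 0x22007 (P1/RW1/US1/PS0)
  ✓ 0x22CAD  — 2 lookups
#1 VA=0x3C14CF2 (w,kernel):
  lvl0: tbl 0x1E, slot 30 ⇒ 0x23007 (P1/RW1/US1/PS0)
  lvl1: tbl 0x23, slot 20 ⇒ 0x26005 (P1/RW0/US1/PS0)
  ⇒ fault: PROTECTION_VIOLATION  — 2 lookups
#2 VA=0x1608E49 (r,user):
  lvl0: tbl 0x1E, slot 11 ⇒ 0x28007 (P1/RW1/US1/PS0)
  lvl1: tbl 0x28, slot 8 ⇒ 0x2B003 (P1/RW1/US0/PS0)
  ⇒ fault: PROTECTION_VIOLATION  — 2 lookups
#3 VA=0xC14270 (r,kernel):
  lvl0: tbl 0x1E, slot 6 ⇒ 0x2F007 (P1/RW1/US1/PS0)
  lvl1: tbl 0x2F, slot 20 ⇒ 0x33007 (P1/RW1/US1/PS0)
  ✓ 0x33270  — 2 lookups
#4 VA=0x2E0167F (w,user):
  lvl0: tbl 0x1E, slot 23 ⇒ 0x36007 (P1/RW1/US1/PS0)
  lvl1: tbl 0x36, slot 1 ⇒ 0x3A007 (P1/RW1/US1/PS0)
  ✓ 0x3A67F  — 2 lookups
#5 VA=0x4685 (w,user):
  lvl0: tbl 0x1E, slot 0 ⇒ 0x3B007 (P1/RW1/US1/PS0)
  lvl1: tbl 0x3B, slot 4 ⇒ 0x62006 (P0/RW1/US1/PS0)
  ⇒ fault: PAGE_NOT_PRESENT  — 2 lookups
#6 VA=0x181B1E7 (w,user):
  lvl0: tbl 0x1E, slot 12 ⇒ 0x3C007 (P1/RW1/US1/PS0)
  lvl1: tbl 0x3C, slot 27 ⇒ 0x3D007 (P1/RW1/US1/PS0)
  ✓ 0x3D1E7  — 2 lookups

Entries read for #3: 2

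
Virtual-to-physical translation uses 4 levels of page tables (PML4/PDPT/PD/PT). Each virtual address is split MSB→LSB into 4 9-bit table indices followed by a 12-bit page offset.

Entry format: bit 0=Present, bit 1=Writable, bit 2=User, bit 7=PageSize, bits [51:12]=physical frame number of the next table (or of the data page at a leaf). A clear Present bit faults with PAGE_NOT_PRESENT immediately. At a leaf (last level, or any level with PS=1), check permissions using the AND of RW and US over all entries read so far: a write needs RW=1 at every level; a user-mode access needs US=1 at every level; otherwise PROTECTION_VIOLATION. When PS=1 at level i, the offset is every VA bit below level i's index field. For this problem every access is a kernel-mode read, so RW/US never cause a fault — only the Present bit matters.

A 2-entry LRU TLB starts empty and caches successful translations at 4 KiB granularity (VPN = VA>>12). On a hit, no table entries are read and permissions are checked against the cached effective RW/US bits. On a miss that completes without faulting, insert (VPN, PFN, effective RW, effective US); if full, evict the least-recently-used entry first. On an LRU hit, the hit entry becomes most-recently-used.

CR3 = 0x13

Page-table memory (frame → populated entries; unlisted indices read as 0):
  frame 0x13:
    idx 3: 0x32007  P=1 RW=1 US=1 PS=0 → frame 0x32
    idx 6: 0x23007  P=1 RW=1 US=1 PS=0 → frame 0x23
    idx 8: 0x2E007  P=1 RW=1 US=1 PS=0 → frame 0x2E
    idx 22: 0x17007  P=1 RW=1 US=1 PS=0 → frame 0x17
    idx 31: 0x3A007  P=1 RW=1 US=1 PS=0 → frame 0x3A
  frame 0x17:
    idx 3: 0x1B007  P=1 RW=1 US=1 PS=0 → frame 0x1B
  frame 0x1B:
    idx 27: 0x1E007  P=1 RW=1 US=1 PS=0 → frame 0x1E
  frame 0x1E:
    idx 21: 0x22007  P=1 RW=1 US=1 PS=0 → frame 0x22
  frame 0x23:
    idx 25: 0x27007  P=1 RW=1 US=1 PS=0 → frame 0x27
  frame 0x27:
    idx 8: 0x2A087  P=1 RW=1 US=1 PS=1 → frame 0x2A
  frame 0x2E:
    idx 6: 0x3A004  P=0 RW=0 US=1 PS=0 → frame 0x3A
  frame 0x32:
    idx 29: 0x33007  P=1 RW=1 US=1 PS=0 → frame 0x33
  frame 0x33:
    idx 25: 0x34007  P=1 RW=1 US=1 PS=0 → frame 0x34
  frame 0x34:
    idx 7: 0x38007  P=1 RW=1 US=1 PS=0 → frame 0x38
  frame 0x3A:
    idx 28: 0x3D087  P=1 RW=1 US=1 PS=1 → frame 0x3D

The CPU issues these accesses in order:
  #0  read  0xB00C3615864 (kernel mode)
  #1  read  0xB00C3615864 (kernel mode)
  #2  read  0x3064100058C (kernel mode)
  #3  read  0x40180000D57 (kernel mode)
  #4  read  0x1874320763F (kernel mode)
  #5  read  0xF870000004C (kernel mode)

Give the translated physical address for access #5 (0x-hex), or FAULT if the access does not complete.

Walk each access:
#0 VA=0xB00C3615864 (r,kernel):
  lvl0: tbl 0x13, slot 22 ⇒ 0x17007 (P1/RW1/US1/PS0)
  lvl1: tbl 0x17, slot 3 ⇒ 0x1B007 (P1/RW1/US1/PS0)
  lvl2: tbl 0x1B, slot 27 ⇒ 0x1E007 (P1/RW1/US1/PS0)
  lvl3: tbl 0x1E, slot 21 ⇒ 0x22007 (P1/RW1/US1/PS0)
  → PA=0x22864  (4 entries read)
#1 VA=0xB00C3615864 (r,kernel):
  TLB hit vpn=0xB00C3615 → PA=0x22864
#2 VA=0x3064100058C (r,kernel):
  lvl0: tbl 0x13, slot 6 ⇒ 0x23007 (P1/RW1/US1/PS0)
  lvl1: tbl 0x23, slot 25 ⇒ 0x27007 (P1/RW1/US1/PS0)
  lvl2: tbl 0x27, slot 8 ⇒ 0x2A087 (P1/RW1/US1/PS1)
  → PA=0x2A58C (huge @L2)  (3 entries read)
#3 VA=0x40180000D57 (r,kernel):
  lvl0: tbl 0x13, slot 8 ⇒ 0x2E007 (P1/RW1/US1/PS0)
  lvl1: tbl 0x2E, slot 6 ⇒ 0x3A004 (P0/RW0/US1/PS0)
  ⇒ fault: PAGE_NOT_PRESENT  — 2 lookups
#4 VA=0x1874320763F (r,kernel):
  lvl0: tbl 0x13, slot 3 ⇒ 0x32007 (P1/RW1/US1/PS0)
  lvl1: tbl 0x32, slot 29 ⇒ 0x33007 (P1/RW1/US1/PS0)
  lvl2: tbl 0x33, slot 25 ⇒ 0x34007 (P1/RW1/US1/PS0)
  lvl3: tbl 0x34, slot 7 ⇒ 0x38007 (P1/RW1/US1/PS0)
  → PA=0x3863F  (4 entries read)
#5 VA=0xF870000004C (r,kernel):
  lvl0: tbl 0x13, slot 31 ⇒ 0x3A007 (P1/RW1/US1/PS0)
  lvl1: tbl 0x3A, slot 28 ⇒ 0x3D087 (P1/RW1/US1/PS1)
  → PA=0x3D04C (huge @L1)  (2 entries read)

Access #5 PA: 0x3D04C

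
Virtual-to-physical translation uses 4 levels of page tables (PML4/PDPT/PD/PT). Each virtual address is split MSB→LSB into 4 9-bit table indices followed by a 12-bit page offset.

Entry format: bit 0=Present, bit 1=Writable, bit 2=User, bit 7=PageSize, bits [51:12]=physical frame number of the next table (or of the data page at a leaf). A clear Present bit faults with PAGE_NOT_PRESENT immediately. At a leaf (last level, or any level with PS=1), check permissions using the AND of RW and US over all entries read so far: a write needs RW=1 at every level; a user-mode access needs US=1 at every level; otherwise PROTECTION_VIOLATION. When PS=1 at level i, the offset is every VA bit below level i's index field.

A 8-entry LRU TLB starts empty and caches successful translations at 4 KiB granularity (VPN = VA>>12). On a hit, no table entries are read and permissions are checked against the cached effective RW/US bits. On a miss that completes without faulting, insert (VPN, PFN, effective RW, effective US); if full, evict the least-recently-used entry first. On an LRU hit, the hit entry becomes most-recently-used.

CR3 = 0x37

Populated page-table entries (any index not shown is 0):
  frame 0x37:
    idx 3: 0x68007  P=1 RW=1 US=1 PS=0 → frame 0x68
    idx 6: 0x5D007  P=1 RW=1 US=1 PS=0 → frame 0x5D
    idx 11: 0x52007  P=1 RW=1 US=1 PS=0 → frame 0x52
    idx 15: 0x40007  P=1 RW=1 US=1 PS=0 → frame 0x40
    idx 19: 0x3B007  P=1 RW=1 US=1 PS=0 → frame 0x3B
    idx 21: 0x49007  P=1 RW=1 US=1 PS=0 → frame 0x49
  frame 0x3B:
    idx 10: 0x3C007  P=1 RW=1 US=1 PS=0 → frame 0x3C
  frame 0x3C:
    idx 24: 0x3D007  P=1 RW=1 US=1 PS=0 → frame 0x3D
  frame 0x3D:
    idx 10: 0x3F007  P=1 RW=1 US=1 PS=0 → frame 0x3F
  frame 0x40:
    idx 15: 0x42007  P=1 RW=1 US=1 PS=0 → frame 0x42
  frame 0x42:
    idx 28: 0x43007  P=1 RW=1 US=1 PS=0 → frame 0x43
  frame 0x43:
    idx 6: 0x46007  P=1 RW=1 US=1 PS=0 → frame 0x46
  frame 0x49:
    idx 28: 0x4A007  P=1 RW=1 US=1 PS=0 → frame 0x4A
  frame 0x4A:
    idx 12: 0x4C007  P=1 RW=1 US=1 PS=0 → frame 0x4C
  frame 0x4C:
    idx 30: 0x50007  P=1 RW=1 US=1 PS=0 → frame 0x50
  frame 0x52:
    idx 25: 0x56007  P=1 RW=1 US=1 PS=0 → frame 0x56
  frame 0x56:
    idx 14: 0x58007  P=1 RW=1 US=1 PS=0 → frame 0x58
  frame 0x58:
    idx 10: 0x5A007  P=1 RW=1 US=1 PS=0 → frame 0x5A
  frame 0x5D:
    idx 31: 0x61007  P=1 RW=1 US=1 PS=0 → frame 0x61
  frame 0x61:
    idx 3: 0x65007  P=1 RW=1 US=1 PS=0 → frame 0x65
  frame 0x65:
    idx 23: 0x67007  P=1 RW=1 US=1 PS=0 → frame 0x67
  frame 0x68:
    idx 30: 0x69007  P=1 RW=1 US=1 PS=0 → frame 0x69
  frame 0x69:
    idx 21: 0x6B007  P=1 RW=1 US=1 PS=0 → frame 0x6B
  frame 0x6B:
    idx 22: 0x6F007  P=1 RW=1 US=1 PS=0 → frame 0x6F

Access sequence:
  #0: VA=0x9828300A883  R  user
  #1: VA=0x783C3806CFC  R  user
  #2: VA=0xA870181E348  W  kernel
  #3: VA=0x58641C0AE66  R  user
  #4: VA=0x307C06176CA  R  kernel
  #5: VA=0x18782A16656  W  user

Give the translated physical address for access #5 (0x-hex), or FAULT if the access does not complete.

Walk each access:
#0 VA=0x9828300A883 (r,user):
  L0 @0x37[19] → 0x3B007  P=1,RW=1,US=1,PS=0
  L1 @0x3B[10] → 0x3C007  P=1,RW=1,US=1,PS=0
  L2 @0x3C[24] → 0x3D007  P=1,RW=1,US=1,PS=0
  L3 @0x3D[10] → 0x3F007  P=1,RW=1,US=1,PS=0
  ✓ 0x3F883  — 4 lookups
#1 VA=0x783C3806CFC (r,user):
  L0 @0x37[15] → 0x40007  P=1,RW=1,US=1,PS=0
  L1 @0x40[15] → 0x42007  P=1,RW=1,US=1,PS=0
  L2 @0x42[28] → 0x43007  P=1,RW=1,US=1,PS=0
  L3 @0x43[6] → 0x46007  P=1,RW=1,US=1,PS=0
  ✓ 0x46CFC  — 4 lookups
#2 VA=0xA870181E348 (w,kernel):
  L0 @0x37[21] → 0x49007  P=1,RW=1,US=1,PS=0
  L1 @0x49[28] → 0x4A007  P=1,RW=1,US=1,PS=0
  L2 @0x4A[12] → 0x4C007  P=1,RW=1,US=1,PS=0
  L3 @0x4C[30] → 0x50007  P=1,RW=1,US=1,PS=0
  ✓ 0x50348  — 4 lookups
#3 VA=0x58641C0AE66 (r,user):
  L0 @0x37[11] → 0x52007  P=1,RW=1,US=1,PS=0
  L1 @0x52[25] → 0x56007  P=1,RW=1,US=1,PS=0
  L2 @0x56[14] → 0x58007  P=1,RW=1,US=1,PS=0
  L3 @0x58[10] → 0x5A007  P=1,RW=1,US=1,PS=0
  ✓ 0x5AE66  — 4 lookups
#4 VA=0x307C06176CA (r,kernel):
  L0 @0x37[6] → 0x5D007  P=1,RW=1,US=1,PS=0
  L1 @0x5D[31] → 0x61007  P=1,RW=1,US=1,PS=0
  L2 @0x61[3] → 0x65007  P=1,RW=1,US=1,PS=0
  L3 @0x65[23] → 0x67007  P=1,RW=1,US=1,PS=0
  ✓ 0x676CA  — 4 lookups
#5 VA=0x18782A16656 (w,user):
  L0 @0x37[3] → 0x68007  P=1,RW=1,US=1,PS=0
  L1 @0x68[30] → 0x69007  P=1,RW=1,US=1,PS=0
  L2 @0x69[21] → 0x6B007  P=1,RW=1,US=1,PS=0
  L3 @0x6B[22] → 0x6F007  P=1,RW=1,US=1,PS=0
  ✓ 0x6F656  — 4 lookups

Access #5 PA: 0x6F656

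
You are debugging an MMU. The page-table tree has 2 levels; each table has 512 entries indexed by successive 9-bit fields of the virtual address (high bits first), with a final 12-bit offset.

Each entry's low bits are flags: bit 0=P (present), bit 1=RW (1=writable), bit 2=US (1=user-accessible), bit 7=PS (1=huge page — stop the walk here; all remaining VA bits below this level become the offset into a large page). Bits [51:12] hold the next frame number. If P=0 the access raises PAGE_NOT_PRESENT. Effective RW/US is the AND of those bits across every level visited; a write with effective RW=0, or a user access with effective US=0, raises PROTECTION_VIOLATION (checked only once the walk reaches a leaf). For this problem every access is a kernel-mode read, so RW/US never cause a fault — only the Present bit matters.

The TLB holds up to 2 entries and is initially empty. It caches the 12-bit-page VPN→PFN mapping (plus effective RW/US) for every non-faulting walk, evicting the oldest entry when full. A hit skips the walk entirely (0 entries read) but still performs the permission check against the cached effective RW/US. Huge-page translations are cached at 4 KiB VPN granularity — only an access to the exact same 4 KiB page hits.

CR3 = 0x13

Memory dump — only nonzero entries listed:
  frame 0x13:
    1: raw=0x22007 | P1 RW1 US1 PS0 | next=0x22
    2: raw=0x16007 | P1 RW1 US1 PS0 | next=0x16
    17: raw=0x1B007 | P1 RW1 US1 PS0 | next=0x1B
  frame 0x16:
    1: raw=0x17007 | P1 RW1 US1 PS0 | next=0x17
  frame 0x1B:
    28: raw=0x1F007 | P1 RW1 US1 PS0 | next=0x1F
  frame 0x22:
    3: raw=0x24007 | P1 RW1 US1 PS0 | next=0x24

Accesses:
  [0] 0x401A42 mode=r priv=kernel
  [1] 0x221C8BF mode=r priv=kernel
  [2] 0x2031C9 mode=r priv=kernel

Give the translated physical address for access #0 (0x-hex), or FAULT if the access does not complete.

Per-access translation:
#0 VA=0x401A42 (r,kernel):
  L0: frame=0x13 idx=2 entry=0x16007 [P=1 RW=1 US=1 PS=0]
  L1: frame=0x16 idx=1 entry=0x17007 [P=1 RW=1 US=1 PS=0]
  → PA=0x17A42  (2 entries read)
#1 VA=0x221C8BF (r,kernel):
  L0: frame=0x13 idx=17 entry=0x1B007 [P=1 RW=1 US=1 PS=0]
  L1: frame=0x1B idx=28 entry=0x1F007 [P=1 RW=1 US=1 PS=0]
  → PA=0x1F8BF  (2 entries read)
#2 VA=0x2031C9 (r,kernel):
  L0: frame=0x13 idx=1 entry=0x22007 [P=1 RW=1 US=1 PS=0]
  L1: frame=0x22 idx=3 entry=0x24007 [P=1 RW=1 US=1 PS=0]
  → PA=0x241C9  (2 entries read)

Access #0 PA: 0x17A42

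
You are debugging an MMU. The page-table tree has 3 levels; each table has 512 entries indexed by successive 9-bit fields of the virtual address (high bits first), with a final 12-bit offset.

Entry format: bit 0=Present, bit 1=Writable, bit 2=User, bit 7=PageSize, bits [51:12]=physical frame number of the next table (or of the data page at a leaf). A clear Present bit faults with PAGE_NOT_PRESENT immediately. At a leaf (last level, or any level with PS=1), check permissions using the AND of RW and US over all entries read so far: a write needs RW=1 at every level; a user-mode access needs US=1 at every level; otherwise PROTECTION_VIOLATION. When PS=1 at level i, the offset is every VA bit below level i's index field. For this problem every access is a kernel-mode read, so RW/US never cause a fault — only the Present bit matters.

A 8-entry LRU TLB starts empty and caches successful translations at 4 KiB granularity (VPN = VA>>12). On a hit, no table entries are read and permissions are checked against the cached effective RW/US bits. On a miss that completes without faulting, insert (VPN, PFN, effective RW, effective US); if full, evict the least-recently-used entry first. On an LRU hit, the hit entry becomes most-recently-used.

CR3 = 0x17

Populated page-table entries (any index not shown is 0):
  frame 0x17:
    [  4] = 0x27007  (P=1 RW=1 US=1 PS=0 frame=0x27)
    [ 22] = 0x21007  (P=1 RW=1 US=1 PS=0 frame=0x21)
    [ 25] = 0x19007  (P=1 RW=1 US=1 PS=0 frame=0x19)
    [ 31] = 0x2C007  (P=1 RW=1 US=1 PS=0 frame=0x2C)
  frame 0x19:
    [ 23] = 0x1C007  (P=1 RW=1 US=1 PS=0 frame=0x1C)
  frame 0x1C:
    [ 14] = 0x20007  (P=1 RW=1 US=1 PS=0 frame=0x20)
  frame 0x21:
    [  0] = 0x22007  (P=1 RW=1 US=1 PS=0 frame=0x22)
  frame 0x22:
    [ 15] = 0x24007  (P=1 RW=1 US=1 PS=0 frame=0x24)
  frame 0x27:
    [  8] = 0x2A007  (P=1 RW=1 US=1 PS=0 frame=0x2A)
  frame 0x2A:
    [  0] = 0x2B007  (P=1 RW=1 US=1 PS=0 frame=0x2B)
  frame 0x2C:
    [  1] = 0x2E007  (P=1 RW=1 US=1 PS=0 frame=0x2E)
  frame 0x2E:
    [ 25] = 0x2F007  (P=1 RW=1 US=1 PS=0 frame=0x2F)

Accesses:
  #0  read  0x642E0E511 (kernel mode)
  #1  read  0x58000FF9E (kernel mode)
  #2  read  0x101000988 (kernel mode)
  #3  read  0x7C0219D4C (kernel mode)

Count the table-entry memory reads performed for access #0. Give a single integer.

Per-access translation:
#0 VA=0x642E0E511 (r,kernel):
  [0] read 0x17 idx=25: raw=0x19007 flags P=1 W=1 U=1 S=0
  [1] read 0x19 idx=23: raw=0x1C007 flags P=1 W=1 U=1 S=0
  [2] read 0x1C idx=14: raw=0x20007 flags P=1 W=1 U=1 S=0
  → PA=0x20511  (3 entries read)
#1 VA=0x58000FF9E (r,kernel):
  [0] read 0x17 idx=22: raw=0x21007 flags P=1 W=1 U=1 S=0
  [1] read 0x21 idx=0: raw=0x22007 flags P=1 W=1 U=1 S=0
  [2] read 0x22 idx=15: raw=0x24007 flags P=1 W=1 U=1 S=0
  → PA=0x24F9E  (3 entries read)
#2 VA=0x101000988 (r,kernel):
  [0] read 0x17 idx=4: raw=0x27007 flags P=1 W=1 U=1 S=0
  [1] read 0x27 idx=8: raw=0x2A007 flags P=1 W=1 U=1 S=0
  [2] read 0x2A idx=0: raw=0x2B007 flags P=1 W=1 U=1 S=0
  → PA=0x2B988  (3 entries read)
#3 VA=0x7C0219D4C (r,kernel):
  [0] read 0x17 idx=31: raw=0x2C007 flags P=1 W=1 U=1 S=0
  [1] read 0x2C idx=1: raw=0x2E007 flags P=1 W=1 U=1 S=0
  [2] read 0x2E idx=25: raw=0x2F007 flags P=1 W=1 U=1 S=0
  → PA=0x2FD4C  (3 entries read)

Entries read for #0: 3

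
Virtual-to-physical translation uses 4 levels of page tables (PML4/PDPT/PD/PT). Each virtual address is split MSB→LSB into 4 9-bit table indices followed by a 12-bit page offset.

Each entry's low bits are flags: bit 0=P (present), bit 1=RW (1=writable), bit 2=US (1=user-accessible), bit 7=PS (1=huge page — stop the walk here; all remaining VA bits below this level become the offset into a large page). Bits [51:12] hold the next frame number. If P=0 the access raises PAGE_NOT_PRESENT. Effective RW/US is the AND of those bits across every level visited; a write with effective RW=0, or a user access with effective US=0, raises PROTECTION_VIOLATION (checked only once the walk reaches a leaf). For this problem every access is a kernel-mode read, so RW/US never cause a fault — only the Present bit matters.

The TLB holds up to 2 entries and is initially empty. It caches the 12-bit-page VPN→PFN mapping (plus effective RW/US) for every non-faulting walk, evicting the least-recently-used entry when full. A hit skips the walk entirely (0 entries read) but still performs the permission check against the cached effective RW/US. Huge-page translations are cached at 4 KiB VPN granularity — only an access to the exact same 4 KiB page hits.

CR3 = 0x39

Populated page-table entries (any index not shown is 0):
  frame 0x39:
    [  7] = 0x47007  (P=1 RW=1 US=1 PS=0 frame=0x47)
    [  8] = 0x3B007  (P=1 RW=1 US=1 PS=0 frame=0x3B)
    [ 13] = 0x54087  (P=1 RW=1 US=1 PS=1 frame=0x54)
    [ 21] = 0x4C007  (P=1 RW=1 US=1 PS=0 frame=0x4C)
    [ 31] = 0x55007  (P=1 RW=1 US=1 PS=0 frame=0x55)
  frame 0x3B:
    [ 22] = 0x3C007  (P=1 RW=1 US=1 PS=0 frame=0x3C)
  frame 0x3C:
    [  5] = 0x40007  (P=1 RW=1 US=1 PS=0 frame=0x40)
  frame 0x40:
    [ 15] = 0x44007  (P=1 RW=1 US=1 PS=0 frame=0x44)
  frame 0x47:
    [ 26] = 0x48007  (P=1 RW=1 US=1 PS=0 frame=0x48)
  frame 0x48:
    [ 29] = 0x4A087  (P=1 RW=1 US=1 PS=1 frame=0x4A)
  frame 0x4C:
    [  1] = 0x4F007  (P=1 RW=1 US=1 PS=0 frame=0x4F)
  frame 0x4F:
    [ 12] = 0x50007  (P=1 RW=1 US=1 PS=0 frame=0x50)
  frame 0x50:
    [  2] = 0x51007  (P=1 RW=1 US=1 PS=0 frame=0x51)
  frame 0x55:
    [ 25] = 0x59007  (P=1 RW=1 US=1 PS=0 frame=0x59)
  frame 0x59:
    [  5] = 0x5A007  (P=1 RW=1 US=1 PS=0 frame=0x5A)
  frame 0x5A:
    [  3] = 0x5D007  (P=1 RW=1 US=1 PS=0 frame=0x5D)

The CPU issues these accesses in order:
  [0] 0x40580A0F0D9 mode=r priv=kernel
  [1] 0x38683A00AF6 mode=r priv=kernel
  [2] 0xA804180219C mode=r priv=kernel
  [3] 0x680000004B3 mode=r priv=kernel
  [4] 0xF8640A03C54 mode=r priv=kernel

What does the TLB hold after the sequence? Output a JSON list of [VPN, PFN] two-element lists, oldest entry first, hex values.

Walk each access:
#0 VA=0x40580A0F0D9 (r,kernel):
  L0: frame=0x39 idx=8 entry=0x3B007 [P=1 RW=1 US=1 PS=0]
  L1: frame=0x3B idx=22 entry=0x3C007 [P=1 RW=1 US=1 PS=0]
  L2: frame=0x3C idx=5 entry=0x40007 [P=1 RW=1 US=1 PS=0]
  L3: frame=0x40 idx=15 entry=0x44007 [P=1 RW=1 US=1 PS=0]
  ✓ 0x440D9  — 4 lookups
#1 VA=0x38683A00AF6 (r,kernel):
  L0: frame=0x39 idx=7 entry=0x47007 [P=1 RW=1 US=1 PS=0]
  L1: frame=0x47 idx=26 entry=0x48007 [P=1 RW=1 US=1 PS=0]
  L2: frame=0x48 idx=29 entry=0x4A087 [P=1 RW=1 US=1 PS=1]
  ✓ 0x4AAF6 (huge @L2)  — 3 lookups
#2 VA=0xA804180219C (r,kernel):
  L0: frame=0x39 idx=21 entry=0x4C007 [P=1 RW=1 US=1 PS=0]
  L1: frame=0x4C idx=1 entry=0x4F007 [P=1 RW=1 US=1 PS=0]
  L2: frame=0x4F idx=12 entry=0x50007 [P=1 RW=1 US=1 PS=0]
  L3: frame=0x50 idx=2 entry=0x51007 [P=1 RW=1 US=1 PS=0]
  ✓ 0x5119C  — 4 lookups
#3 VA=0x680000004B3 (r,kernel):
  L0: frame=0x39 idx=13 entry=0x54087 [P=1 RW=1 US=1 PS=1]
  ✓ 0x544B3 (huge @L0)  — 1 lookups
#4 VA=0xF8640A03C54 (r,kernel):
  L0: frame=0x39 idx=31 entry=0x55007 [P=1 RW=1 US=1 PS=0]
  L1: frame=0x55 idx=25 entry=0x59007 [P=1 RW=1 US=1 PS=0]
  L2: frame=0x59 idx=5 entry=0x5A007 [P=1 RW=1 US=1 PS=0]
  L3: frame=0x5A idx=3 entry=0x5D007 [P=1 RW=1 US=1 PS=0]
  ✓ 0x5DC54  — 4 lookups

TLB: [["0x68000000", "0x54"], ["0xF8640A03", "0x5D"]]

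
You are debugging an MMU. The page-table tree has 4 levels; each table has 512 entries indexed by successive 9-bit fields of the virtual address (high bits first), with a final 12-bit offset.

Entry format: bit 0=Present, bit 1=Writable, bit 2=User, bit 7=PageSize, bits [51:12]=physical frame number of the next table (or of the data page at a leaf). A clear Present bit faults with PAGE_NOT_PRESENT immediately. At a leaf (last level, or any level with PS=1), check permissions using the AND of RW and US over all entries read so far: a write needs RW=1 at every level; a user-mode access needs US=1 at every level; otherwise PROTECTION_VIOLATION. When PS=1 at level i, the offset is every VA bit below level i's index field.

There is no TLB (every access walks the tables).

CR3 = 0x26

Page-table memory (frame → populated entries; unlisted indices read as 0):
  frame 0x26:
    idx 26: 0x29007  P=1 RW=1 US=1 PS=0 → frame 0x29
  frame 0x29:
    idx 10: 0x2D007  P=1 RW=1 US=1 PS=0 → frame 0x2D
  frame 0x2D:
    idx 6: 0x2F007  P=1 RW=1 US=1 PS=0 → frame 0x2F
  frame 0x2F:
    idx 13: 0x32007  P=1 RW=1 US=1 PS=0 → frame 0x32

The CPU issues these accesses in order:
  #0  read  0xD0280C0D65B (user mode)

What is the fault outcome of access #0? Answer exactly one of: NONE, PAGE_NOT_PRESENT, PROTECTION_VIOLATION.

Per-access translation:
#0 VA=0xD0280C0D65B (r,user):
  L0 @0x26[26] → 0x29007  P=1,RW=1,US=1,PS=0
  L1 @0x29[10] → 0x2D007  P=1,RW=1,US=1,PS=0
  L2 @0x2D[6] → 0x2F007  P=1,RW=1,US=1,PS=0
  L3 @0x2F[13] → 0x32007  P=1,RW=1,US=1,PS=0
  ⇒ phys 0x3265B  [4 reads]

Access #0 fault: NONE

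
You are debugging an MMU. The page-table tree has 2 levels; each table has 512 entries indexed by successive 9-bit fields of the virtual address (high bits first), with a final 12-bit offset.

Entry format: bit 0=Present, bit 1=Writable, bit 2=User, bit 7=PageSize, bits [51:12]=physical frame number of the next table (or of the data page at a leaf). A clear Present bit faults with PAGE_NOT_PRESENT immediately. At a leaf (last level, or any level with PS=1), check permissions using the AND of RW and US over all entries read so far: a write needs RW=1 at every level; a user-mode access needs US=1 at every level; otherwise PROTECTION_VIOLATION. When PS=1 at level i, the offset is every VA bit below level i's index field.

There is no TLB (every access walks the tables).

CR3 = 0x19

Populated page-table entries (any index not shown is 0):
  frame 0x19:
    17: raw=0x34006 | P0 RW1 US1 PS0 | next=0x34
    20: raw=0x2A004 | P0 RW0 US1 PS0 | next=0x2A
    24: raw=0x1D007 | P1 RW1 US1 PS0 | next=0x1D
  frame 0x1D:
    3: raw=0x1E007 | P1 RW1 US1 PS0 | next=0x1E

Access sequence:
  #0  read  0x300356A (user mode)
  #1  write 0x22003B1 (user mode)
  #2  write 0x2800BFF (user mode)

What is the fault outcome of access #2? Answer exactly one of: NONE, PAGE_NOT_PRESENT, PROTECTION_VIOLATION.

Trace:
#0 VA=0x300356A (r,user):
  L0: frame=0x19 idx=24 entry=0x1D007 [P=1 RW=1 US=1 PS=0]
  L1: frame=0x1D idx=3 entry=0x1E007 [P=1 RW=1 US=1 PS=0]
  ⇒ phys 0x1E56A  [2 reads]
#1 VA=0x22003B1 (w,user):
  L0: frame=0x19 idx=17 entry=0x34006 [P=0 RW=1 US=1 PS=0]
  → PAGE_NOT_PRESENT  (1 entries read)
#2 VA=0x2800BFF (w,user):
  L0: frame=0x19 idx=20 entry=0x2A004 [P=0 RW=0 US=1 PS=0]
  → PAGE_NOT_PRESENT  (1 entries read)

Access #2 fault: PAGE_NOT_PRESENT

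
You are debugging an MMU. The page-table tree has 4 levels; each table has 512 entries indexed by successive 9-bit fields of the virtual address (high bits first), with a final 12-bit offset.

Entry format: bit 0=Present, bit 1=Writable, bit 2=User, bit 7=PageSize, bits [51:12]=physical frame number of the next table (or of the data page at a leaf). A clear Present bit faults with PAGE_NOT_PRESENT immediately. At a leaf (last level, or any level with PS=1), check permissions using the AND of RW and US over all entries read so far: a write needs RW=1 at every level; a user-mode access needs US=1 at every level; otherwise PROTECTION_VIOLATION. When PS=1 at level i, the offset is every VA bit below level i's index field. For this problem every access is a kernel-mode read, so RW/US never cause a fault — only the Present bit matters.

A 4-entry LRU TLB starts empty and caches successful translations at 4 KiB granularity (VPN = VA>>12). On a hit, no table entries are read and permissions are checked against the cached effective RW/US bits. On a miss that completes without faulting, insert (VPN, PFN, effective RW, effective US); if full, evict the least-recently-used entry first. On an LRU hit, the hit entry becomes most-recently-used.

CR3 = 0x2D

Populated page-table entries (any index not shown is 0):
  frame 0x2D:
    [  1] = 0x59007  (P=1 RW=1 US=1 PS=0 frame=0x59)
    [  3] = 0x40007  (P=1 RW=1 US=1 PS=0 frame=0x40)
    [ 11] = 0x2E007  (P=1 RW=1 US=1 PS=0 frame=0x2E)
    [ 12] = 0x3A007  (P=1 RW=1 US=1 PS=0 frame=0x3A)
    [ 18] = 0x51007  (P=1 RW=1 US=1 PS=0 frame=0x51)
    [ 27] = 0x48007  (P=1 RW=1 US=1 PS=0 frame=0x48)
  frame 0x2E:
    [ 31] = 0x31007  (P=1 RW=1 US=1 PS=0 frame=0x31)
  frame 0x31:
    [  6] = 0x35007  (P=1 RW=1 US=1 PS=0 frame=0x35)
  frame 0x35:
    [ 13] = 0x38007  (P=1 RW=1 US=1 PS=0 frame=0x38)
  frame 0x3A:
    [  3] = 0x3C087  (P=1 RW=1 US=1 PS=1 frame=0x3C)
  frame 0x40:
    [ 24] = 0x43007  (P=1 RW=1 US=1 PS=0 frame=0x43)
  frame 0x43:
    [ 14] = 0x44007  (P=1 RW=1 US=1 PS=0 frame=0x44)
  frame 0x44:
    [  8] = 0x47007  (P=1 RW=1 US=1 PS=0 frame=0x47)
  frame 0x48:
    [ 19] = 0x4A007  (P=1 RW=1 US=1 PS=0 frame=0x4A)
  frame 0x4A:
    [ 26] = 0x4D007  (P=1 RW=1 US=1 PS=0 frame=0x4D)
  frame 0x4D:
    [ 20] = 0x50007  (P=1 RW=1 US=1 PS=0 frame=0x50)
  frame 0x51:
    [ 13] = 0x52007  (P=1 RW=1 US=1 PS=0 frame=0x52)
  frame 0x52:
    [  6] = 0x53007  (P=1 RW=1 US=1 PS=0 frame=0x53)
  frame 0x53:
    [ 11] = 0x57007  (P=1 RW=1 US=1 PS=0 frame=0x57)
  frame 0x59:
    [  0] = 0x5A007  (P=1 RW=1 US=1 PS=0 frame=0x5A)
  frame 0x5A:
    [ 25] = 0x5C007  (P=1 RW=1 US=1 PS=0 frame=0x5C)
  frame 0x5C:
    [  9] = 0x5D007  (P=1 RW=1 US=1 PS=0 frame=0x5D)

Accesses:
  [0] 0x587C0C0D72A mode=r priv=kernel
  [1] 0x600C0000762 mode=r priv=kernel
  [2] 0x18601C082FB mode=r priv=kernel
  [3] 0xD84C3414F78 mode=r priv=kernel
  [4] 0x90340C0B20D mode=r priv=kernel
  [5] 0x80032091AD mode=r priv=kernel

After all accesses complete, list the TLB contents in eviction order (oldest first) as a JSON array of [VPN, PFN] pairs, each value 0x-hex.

Per-access translation:
#0 VA=0x587C0C0D72A (r,kernel):
  lvl0: tbl 0x2D, slot 11 ⇒ 0x2E007 (P1/RW1/US1/PS0)
  lvl1: tbl 0x2E, slot 31 ⇒ 0x31007 (P1/RW1/US1/PS0)
  lvl2: tbl 0x31, slot 6 ⇒ 0x35007 (P1/RW1/US1/PS0)
  lvl3: tbl 0x35, slot 13 ⇒ 0x38007 (P1/RW1/US1/PS0)
  ✓ 0x3872A  — 4 lookups
#1 VA=0x600C0000762 (r,kernel):
  lvl0: tbl 0x2D, slot 12 ⇒ 0x3A007 (P1/RW1/US1/PS0)
  lvl1: tbl 0x3A, slot 3 ⇒ 0x3C087 (P1/RW1/US1/PS1)
  ✓ 0x3C762 (huge @L1)  — 2 lookups
#2 VA=0x18601C082FB (r,kernel):
  lvl0: tbl 0x2D, slot 3 ⇒ 0x40007 (P1/RW1/US1/PS0)
  lvl1: tbl 0x40, slot 24 ⇒ 0x43007 (P1/RW1/US1/PS0)
  lvl2: tbl 0x43, slot 14 ⇒ 0x44007 (P1/RW1/US1/PS0)
  lvl3: tbl 0x44, slot 8 ⇒ 0x47007 (P1/RW1/US1/PS0)
  ✓ 0x472FB  — 4 lookups
#3 VA=0xD84C3414F78 (r,kernel):
  lvl0: tbl 0x2D, slot 27 ⇒ 0x48007 (P1/RW1/US1/PS0)
  lvl1: tbl 0x48, slot 19 ⇒ 0x4A007 (P1/RW1/US1/PS0)
  lvl2: tbl 0x4A, slot 26 ⇒ 0x4D007 (P1/RW1/US1/PS0)
  lvl3: tbl 0x4D, slot 20 ⇒ 0x50007 (P1/RW1/US1/PS0)
  ✓ 0x50F78  — 4 lookups
#4 VA=0x90340C0B20D (r,kernel):
  lvl0: tbl 0x2D, slot 18 ⇒ 0x51007 (P1/RW1/US1/PS0)
  lvl1: tbl 0x51, slot 13 ⇒ 0x52007 (P1/RW1/US1/PS0)
  lvl2: tbl 0x52, slot 6 ⇒ 0x53007 (P1/RW1/US1/PS0)
  lvl3: tbl 0x53, slot 11 ⇒ 0x57007 (P1/RW1/US1/PS0)
  ✓ 0x5720D  — 4 lookups
#5 VA=0x80032091AD (r,kernel):
  lvl0: tbl 0x2D, slot 1 ⇒ 0x59007 (P1/RW1/US1/PS0)
  lvl1: tbl 0x59, slot 0 ⇒ 0x5A007 (P1/RW1/US1/PS0)
  lvl2: tbl 0x5A, slot 25 ⇒ 0x5C007 (P1/RW1/US1/PS0)
  lvl3: tbl 0x5C, slot 9 ⇒ 0x5D007 (P1/RW1/US1/PS0)
  ✓ 0x5D1AD  — 4 lookups

TLB: [["0x18601C08", "0x47"], ["0xD84C3414", "0x50"], ["0x90340C0B", "0x57"], ["0x8003209", "0x5D"]]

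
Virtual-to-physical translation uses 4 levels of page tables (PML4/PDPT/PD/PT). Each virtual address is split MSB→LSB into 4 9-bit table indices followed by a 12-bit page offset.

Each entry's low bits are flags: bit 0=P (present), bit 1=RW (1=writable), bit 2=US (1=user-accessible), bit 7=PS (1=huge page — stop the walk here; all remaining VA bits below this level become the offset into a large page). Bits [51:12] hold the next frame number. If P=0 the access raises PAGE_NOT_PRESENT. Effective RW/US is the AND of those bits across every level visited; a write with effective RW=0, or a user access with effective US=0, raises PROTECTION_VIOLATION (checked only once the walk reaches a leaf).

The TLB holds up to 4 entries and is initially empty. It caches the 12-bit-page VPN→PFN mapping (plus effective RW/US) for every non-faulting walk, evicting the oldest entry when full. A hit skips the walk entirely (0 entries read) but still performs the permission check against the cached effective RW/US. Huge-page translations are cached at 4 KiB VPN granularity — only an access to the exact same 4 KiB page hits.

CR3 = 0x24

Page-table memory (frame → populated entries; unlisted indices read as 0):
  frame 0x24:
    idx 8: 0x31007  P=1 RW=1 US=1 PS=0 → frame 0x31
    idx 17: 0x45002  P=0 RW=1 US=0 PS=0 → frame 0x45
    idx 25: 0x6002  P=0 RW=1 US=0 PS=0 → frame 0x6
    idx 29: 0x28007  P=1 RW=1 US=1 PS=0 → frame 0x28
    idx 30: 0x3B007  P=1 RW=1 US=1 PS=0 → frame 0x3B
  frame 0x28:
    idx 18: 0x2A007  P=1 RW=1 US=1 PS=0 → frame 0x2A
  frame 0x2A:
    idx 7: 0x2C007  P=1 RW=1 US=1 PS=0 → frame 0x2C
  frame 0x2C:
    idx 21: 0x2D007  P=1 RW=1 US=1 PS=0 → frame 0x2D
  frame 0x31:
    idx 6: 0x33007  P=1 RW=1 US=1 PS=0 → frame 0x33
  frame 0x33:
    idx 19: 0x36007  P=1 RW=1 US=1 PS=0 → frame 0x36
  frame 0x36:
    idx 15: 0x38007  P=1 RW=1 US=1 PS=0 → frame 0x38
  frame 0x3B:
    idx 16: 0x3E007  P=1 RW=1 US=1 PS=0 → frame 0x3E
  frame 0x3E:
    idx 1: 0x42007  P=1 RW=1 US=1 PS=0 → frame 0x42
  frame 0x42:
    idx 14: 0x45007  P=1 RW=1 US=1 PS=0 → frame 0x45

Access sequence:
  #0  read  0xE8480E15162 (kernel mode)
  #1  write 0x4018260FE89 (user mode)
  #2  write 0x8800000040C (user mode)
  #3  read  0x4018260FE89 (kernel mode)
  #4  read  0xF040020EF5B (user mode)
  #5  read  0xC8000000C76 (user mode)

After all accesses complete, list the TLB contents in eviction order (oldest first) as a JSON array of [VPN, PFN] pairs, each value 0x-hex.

Walk each access:
#0 VA=0xE8480E15162 (r,kernel):
  lvl0: tbl 0x24, slot 29 ⇒ 0x28007 (P1/RW1/US1/PS0)
  lvl1: tbl 0x28, slot 18 ⇒ 0x2A007 (P1/RW1/US1/PS0)
  lvl2: tbl 0x2A, slot 7 ⇒ 0x2C007 (P1/RW1/US1/PS0)
  lvl3: tbl 0x2C, slot 21 ⇒ 0x2D007 (P1/RW1/US1/PS0)
  ✓ 0x2D162  — 4 lookups
#1 VA=0x4018260FE89 (w,user):
  lvl0: tbl 0x24, slot 8 ⇒ 0x31007 (P1/RW1/US1/PS0)
  lvl1: tbl 0x31, slot 6 ⇒ 0x33007 (P1/RW1/US1/PS0)
  lvl2: tbl 0x33, slot 19 ⇒ 0x36007 (P1/RW1/US1/PS0)
  lvl3: tbl 0x36, slot 15 ⇒ 0x38007 (P1/RW1/US1/PS0)
  ✓ 0x38E89  — 4 lookups
#2 VA=0x8800000040C (w,user):
  lvl0: tbl 0x24, slot 17 ⇒ 0x45002 (P0/RW1/US0/PS0)
  → PAGE_NOT_PRESENT  (1 entries read)
#3 VA=0x4018260FE89 (r,kernel):
  TLB hit vpn=0x4018260F → PA=0x38E89
#4 VA=0xF040020EF5B (r,user):
  lvl0: tbl 0x24, slot 30 ⇒ 0x3B007 (P1/RW1/US1/PS0)
  lvl1: tbl 0x3B, slot 16 ⇒ 0x3E007 (P1/RW1/US1/PS0)
  lvl2: tbl 0x3E, slot 1 ⇒ 0x42007 (P1/RW1/US1/PS0)
  lvl3: tbl 0x42, slot 14 ⇒ 0x45007 (P1/RW1/US1/PS0)
  ✓ 0x45F5B  — 4 lookups
#5 VA=0xC8000000C76 (r,user):
  lvl0: tbl 0x24, slot 25 ⇒ 0x6002 (P0/RW1/US0/PS0)
  → PAGE_NOT_PRESENT  (1 entries read)

TLB: [["0xE8480E15", "0x2D"], ["0x4018260F", "0x38"], ["0xF040020E", "0x45"]]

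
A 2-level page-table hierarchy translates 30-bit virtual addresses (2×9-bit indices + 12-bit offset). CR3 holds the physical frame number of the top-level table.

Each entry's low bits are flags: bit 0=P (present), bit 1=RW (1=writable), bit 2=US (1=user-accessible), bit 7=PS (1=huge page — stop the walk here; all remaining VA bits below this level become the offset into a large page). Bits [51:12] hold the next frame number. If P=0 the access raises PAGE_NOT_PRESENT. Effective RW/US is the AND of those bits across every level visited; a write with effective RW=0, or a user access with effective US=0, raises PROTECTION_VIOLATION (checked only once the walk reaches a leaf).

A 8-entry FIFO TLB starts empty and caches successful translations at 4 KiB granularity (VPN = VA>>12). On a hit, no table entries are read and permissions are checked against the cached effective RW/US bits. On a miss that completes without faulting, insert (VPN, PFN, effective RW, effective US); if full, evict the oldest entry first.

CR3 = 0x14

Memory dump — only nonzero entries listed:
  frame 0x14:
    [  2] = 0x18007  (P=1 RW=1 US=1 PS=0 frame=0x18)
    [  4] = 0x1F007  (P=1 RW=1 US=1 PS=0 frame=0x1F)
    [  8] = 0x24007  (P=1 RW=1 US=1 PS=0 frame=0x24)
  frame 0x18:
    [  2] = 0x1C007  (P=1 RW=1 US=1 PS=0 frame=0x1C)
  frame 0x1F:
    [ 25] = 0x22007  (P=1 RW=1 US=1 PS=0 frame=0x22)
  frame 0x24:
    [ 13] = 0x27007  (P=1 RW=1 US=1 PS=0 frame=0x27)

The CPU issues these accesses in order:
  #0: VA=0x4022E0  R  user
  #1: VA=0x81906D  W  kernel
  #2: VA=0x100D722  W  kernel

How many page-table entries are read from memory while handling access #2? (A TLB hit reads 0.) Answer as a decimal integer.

Per-access translation:
#0 VA=0x4022E0 (r,user):
  [0] read 0x14 idx=2: raw=0x18007 flags P=1 W=1 U=1 S=0
  [1] read 0x18 idx=2: raw=0x1C007 flags P=1 W=1 U=1 S=0
  → PA=0x1C2E0  (2 entries read)
#1 VA=0x81906D (w,kernel):
  [0] read 0x14 idx=4: raw=0x1F007 flags P=1 W=1 U=1 S=0
  [1] read 0x1F idx=25: raw=0x22007 flags P=1 W=1 U=1 S=0
  → PA=0x2206D  (2 entries read)
#2 VA=0x100D722 (w,kernel):
  [0] read 0x14 idx=8: raw=0x24007 flags P=1 W=1 U=1 S=0
  [1] read 0x24 idx=13: raw=0x27007 flags P=1 W=1 U=1 S=0
  → PA=0x27722  (2 entries read)

Entries read for #2: 2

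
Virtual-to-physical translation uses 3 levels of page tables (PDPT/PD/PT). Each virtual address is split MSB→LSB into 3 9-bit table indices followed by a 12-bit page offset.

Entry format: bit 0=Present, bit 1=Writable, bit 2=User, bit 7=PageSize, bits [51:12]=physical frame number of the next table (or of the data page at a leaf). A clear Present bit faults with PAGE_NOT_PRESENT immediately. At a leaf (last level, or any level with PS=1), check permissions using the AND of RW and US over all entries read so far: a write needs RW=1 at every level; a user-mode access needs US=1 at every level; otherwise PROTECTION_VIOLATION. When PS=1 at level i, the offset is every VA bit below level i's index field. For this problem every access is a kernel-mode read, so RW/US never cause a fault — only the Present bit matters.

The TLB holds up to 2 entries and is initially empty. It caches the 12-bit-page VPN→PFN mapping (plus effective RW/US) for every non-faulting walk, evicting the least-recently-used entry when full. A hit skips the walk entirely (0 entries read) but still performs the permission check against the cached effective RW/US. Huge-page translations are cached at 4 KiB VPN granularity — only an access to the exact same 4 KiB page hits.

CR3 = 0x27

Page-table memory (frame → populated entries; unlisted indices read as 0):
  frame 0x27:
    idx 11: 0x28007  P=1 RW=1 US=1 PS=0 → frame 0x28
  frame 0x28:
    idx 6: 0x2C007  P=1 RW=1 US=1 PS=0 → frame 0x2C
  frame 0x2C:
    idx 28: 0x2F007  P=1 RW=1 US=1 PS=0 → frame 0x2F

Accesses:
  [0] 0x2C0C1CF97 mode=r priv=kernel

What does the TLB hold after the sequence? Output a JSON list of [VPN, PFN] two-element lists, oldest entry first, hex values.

Walk each access:
#0 VA=0x2C0C1CF97 (r,kernel):
  lvl0: tbl 0x27, slot 11 ⇒ 0x28007 (P1/RW1/US1/PS0)
  lvl1: tbl 0x28, slot 6 ⇒ 0x2C007 (P1/RW1/US1/PS0)
  lvl2: tbl 0x2C, slot 28 ⇒ 0x2F007 (P1/RW1/US1/PS0)
  ✓ 0x2FF97  — 3 lookups

TLB: [["0x2C0C1C", "0x2F"]]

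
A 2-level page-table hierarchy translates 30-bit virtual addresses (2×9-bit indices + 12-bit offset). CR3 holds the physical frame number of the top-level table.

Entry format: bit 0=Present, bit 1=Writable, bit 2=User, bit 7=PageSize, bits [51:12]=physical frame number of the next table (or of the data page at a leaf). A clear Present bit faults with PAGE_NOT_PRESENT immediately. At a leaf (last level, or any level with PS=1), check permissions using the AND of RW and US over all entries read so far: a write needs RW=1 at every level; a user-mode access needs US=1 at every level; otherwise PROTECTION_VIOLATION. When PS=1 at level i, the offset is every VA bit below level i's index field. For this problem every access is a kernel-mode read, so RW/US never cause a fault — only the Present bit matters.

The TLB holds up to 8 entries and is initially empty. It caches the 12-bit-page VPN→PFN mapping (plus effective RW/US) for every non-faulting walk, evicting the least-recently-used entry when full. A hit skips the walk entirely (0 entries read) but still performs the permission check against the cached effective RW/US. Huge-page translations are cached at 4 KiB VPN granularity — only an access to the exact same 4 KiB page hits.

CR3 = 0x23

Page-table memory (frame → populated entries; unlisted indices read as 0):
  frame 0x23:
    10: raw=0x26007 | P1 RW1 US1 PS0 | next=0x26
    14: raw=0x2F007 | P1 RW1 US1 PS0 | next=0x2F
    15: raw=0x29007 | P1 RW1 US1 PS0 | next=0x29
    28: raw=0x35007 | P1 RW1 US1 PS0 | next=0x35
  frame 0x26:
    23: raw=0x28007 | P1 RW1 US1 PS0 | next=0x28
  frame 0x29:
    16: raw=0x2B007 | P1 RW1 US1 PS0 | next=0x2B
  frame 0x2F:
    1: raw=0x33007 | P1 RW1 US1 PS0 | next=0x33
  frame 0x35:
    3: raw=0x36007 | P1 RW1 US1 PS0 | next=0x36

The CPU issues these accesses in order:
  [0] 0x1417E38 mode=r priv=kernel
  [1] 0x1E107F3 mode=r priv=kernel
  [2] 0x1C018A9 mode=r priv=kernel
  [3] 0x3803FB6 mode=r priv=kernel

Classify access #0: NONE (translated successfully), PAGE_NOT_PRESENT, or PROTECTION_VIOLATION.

Trace:
#0 VA=0x1417E38 (r,kernel):
  L0 @0x23[10] → 0x26007  P=1,RW=1,US=1,PS=0
  L1 @0x26[23] → 0x28007  P=1,RW=1,US=1,PS=0
  ⇒ phys 0x28E38  [2 reads]
#1 VA=0x1E107F3 (r,kernel):
  L0 @0x23[15] → 0x29007  P=1,RW=1,US=1,PS=0
  L1 @0x29[16] → 0x2B007  P=1,RW=1,US=1,PS=0
  ⇒ phys 0x2B7F3  [2 reads]
#2 VA=0x1C018A9 (r,kernel):
  L0 @0x23[14] → 0x2F007  P=1,RW=1,US=1,PS=0
  L1 @0x2F[1] → 0x33007  P=1,RW=1,US=1,PS=0
  ⇒ phys 0x338A9  [2 reads]
#3 VA=0x3803FB6 (r,kernel):
  L0 @0x23[28] → 0x35007  P=1,RW=1,US=1,PS=0
  L1 @0x35[3] → 0x36007  P=1,RW=1,US=1,PS=0
  ⇒ phys 0x36FB6  [2 reads]

Access #0 fault: NONE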